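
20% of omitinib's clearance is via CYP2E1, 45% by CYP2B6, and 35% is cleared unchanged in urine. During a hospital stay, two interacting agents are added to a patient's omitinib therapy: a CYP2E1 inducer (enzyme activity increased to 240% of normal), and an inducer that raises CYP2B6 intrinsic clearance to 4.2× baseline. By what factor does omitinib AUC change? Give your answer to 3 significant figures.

0.368

CYP2E1: 0.2 × 2.4 = 0.48
CYP2B6: 0.45 × 4.2 = 1.89
Other: 0.35 (unchanged)
New clearance relative to baseline: 0.48 + 1.89 + 0.35 = 2.72.
Because AUC varies inversely with clearance, the combined effect is 1 / 2.72 = 0.368.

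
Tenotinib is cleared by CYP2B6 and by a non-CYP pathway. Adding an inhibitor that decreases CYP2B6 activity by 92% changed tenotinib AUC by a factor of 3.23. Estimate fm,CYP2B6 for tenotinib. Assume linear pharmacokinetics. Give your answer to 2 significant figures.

CL'/CL = 1 / 3.23 = 0.3096
0.08·fm + (1 − fm) = 0.3096
fm = (0.3096 − 1) / (0.08 − 1) = 0.75

0.75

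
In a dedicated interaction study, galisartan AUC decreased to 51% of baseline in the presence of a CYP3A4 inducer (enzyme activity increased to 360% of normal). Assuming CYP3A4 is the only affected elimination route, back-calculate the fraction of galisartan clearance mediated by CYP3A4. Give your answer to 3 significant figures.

0.370

Call the CYP3A4 fraction fm. After the interaction, CL_new/CL_old = fm × 3.6 + (1 − fm).
AUC ratio = 1 / (new CL fraction), so new CL fraction = 1 / 0.510 = 1.961.
fm × 3.6 + 1 − fm = 1.961  ⇒  fm × (3.6 − 1) = 0.9608  ⇒  fm = 0.370.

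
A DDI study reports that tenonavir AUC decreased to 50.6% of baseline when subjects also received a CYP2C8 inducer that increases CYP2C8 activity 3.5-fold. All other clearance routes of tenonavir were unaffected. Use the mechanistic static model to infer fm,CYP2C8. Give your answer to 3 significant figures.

Call the CYP2C8 fraction fm. After the interaction, CL_new/CL_old = fm × 3.5 + (1 − fm).
AUC ratio = 1 / (new CL fraction), so new CL fraction = 1 / 0.506 = 1.976.
fm × 3.5 + 1 − fm = 1.976  ⇒  fm × (3.5 − 1) = 0.9763  ⇒  fm = 0.391.

0.391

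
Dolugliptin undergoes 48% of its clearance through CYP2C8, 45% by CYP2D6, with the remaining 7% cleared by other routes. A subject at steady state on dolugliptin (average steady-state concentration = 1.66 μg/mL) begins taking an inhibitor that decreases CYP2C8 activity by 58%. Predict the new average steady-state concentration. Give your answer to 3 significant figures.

2.30 μg/mL

The CYP2C8 pathway (48% of clearance) drops to 0.42× activity: 0.48 × 0.42 = 0.2016.
CYP2D6 (45%) and the residual 7% are unaffected.
New clearance relative to baseline: 0.2016 + 0.45 + 0.07 = 0.7216.
New average steady-state concentration = baseline ÷ relative clearance = 1.66 / 0.7216 = 2.30 μg/mL.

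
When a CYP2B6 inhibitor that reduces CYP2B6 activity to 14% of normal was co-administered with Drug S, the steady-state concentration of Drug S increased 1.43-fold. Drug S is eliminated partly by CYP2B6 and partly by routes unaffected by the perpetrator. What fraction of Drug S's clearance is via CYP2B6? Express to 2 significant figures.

0.35

CL'/CL = 1 / 1.43 = 0.6993
0.14·fm + (1 − fm) = 0.6993
fm = (0.6993 − 1) / (0.14 − 1) = 0.35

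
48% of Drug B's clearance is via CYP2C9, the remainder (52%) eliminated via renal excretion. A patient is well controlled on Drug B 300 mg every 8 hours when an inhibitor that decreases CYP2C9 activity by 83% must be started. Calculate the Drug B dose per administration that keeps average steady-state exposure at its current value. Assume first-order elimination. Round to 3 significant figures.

The CYP2C9 pathway (48% of clearance) drops to 0.17× activity: 0.48 × 0.17 = 0.0816.
The remaining 52% of clearance is unaffected.
CL_new/CL_old = 0.0816 + 0.52 = 0.6016.
To maintain the same steady-state level, dose must scale with clearance: new dose = 300 × 0.6016 = 180 mg.

180 mg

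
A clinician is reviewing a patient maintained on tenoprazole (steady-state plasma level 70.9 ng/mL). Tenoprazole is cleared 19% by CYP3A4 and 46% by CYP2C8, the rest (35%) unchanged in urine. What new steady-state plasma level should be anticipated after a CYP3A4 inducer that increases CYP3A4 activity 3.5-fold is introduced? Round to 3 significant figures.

The CYP3A4 pathway (19% of clearance) increases to 3.5× activity: 0.19 × 3.5 = 0.665.
CYP2C8 (46%) and the residual 35% are unaffected.
CL_new/CL_old = 0.665 + 0.46 + 0.35 = 1.475.
New steady-state plasma level = baseline ÷ relative clearance = 70.9 / 1.475 = 48.1 ng/mL.

48.1 ng/mL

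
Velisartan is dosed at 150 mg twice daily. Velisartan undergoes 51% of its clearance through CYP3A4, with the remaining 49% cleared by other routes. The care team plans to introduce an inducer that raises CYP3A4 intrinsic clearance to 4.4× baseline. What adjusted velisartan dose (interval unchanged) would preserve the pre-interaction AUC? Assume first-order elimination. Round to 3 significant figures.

The CYP3A4 pathway (51% of clearance) is boosted to 4.4× activity: 0.51 × 4.4 = 2.244.
Non-CYP routes (49%) are unchanged.
New clearance relative to baseline: 2.244 + 0.49 = 2.734.
Css,avg = (dose rate)/CL, so holding Css fixed requires dose ∝ CL: 150 × 2.734 = 410 mg.

410 mg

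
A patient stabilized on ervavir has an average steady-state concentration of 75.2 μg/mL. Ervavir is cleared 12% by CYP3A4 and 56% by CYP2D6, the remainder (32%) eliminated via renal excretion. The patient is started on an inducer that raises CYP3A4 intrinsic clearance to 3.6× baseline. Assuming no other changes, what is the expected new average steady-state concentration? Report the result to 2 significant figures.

The CYP3A4 pathway (12% of clearance) is boosted to 3.6× activity: 0.12 × 3.6 = 0.432.
CYP2D6 (56%) and the residual 32% are unaffected.
New clearance relative to baseline: 0.432 + 0.56 + 0.32 = 1.312.
Average steady-state concentration ∝ 1/CL, so new value = 75.2 / 1.312 = 57 μg/mL.

57 μg/mL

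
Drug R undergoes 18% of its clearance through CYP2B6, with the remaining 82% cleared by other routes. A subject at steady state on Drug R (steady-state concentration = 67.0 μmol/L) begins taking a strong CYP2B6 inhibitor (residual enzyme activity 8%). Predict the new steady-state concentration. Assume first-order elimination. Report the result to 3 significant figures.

The CYP2B6 pathway (18% of clearance) falls to 0.08× activity: 0.18 × 0.08 = 0.0144.
Non-CYP routes (82%) are unchanged.
Relative clearance = 0.0144 + 0.82 = 0.8344.
With dosing unchanged, steady-state concentration scales as 1/CL: 67.0 / 0.8344 = 80.3 μmol/L.

80.3 μmol/L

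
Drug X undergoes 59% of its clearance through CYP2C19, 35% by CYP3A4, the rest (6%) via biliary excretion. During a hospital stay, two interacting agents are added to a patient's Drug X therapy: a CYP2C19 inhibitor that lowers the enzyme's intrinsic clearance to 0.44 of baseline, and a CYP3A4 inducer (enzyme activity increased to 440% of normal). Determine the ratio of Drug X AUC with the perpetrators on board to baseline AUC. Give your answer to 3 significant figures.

0.538

CYP2C19: 0.59 × 0.44 = 0.2596
CYP3A4: 0.35 × 4.4 = 1.54
Other: 0.06 (unchanged)
Relative clearance = 0.2596 + 1.54 + 0.06 = 1.8596.
Net AUC ratio = 1 / 1.8596 = 0.538.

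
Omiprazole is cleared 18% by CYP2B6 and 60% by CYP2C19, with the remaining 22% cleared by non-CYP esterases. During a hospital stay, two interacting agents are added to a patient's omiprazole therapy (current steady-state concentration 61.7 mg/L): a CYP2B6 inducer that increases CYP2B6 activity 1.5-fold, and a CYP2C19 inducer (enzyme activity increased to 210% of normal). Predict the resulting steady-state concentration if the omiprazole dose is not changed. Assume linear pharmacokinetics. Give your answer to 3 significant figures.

The CYP2B6 pathway (18% of clearance) rises to 1.5× activity: 0.18 × 1.5 = 0.27.
The CYP2C19 pathway (60% of clearance) rises to 2.1× activity: 0.6 × 2.1 = 1.26.
The remaining 22% of clearance is unaffected.
New clearance relative to baseline: 0.27 + 1.26 + 0.22 = 1.75.
New steady-state concentration = 61.7 / 1.75 = 35.3 mg/L (concentration scales inversely with clearance).

35.3 mg/L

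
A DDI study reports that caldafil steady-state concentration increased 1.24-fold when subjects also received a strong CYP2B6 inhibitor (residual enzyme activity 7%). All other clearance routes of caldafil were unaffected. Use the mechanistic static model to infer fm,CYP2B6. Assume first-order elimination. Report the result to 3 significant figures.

CL'/CL = 1 / 1.24 = 0.8065
0.07·fm + (1 − fm) = 0.8065
fm = (0.8065 − 1) / (0.07 − 1) = 0.208

0.208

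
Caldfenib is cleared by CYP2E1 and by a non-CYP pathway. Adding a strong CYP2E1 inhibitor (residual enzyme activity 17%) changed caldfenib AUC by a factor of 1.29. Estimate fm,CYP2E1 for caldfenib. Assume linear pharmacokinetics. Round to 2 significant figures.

Write x for the fraction cleared via CYP2E1. The observed AUC change means clearance fell to 1/1.29 = 0.7752 of baseline.
Setting x·0.17 + (1 − x) = 0.7752 and solving: x = (0.7752 − 1)/(0.17 − 1) = 0.27.

0.27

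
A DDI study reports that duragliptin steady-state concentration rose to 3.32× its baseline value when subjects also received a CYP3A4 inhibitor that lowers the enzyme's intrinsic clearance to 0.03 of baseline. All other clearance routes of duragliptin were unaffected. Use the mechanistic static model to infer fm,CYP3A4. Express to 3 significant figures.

0.720

Write x for the fraction cleared via CYP3A4. The observed steady-state concentration change means clearance fell to 1/3.32 = 0.3012 of baseline.
Setting x·0.03 + (1 − x) = 0.3012 and solving: x = (0.3012 − 1)/(0.03 − 1) = 0.720.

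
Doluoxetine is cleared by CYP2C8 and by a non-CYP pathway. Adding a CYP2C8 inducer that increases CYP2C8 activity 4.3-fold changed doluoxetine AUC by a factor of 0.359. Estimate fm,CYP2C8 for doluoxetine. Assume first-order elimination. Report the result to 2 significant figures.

0.54

CL'/CL = 1 / 0.359 = 2.786
4.3·fm + (1 − fm) = 2.786
fm = (2.786 − 1) / (4.3 − 1) = 0.54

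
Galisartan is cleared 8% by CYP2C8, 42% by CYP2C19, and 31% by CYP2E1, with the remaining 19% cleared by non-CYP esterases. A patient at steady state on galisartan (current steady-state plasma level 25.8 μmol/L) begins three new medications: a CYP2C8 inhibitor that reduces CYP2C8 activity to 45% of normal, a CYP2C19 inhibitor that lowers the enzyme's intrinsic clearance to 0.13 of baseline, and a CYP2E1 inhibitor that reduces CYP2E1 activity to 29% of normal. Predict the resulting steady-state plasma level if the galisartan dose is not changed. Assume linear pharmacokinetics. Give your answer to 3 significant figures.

69.6 μmol/L

The CYP2C8 pathway (8% of clearance) is reduced to 0.45× activity: 0.08 × 0.45 = 0.036.
The CYP2C19 pathway (42% of clearance) falls to 0.13× activity: 0.42 × 0.13 = 0.0546.
The CYP2E1 pathway (31% of clearance) falls to 0.29× activity: 0.31 × 0.29 = 0.0899.
Non-CYP routes (19%) are unchanged.
CL_new/CL_old = 0.036 + 0.0546 + 0.0899 + 0.19 = 0.3705.
Dividing the baseline by the relative clearance: 25.8 / 0.3705 = 69.6 μmol/L.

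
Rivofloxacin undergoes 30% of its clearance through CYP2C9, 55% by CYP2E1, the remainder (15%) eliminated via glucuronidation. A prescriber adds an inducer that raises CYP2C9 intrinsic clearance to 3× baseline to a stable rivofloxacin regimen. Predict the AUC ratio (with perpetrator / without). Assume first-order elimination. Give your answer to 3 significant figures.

The CYP2C9 pathway (30% of clearance) increases to 3× activity: 0.3 × 3 = 0.9.
CYP2E1 (55%) and the residual 15% are unaffected.
New clearance relative to baseline: 0.9 + 0.55 + 0.15 = 1.6.
Since AUC ∝ 1/CL, the ratio is 1 / 1.6 = 0.625.

0.625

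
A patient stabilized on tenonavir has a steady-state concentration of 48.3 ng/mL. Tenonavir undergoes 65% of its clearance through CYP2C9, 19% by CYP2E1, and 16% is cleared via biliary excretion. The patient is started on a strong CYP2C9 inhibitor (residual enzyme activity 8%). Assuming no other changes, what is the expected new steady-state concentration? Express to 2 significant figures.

1.2 × 10² ng/mL

CYP2C9: 0.65 × 0.08 = 0.052
CYP2E1: 0.19 (unchanged)
Other: 0.16 (unchanged)
CL_new/CL_old = 0.052 + 0.19 + 0.16 = 0.402.
With dosing unchanged, steady-state concentration scales as 1/CL: 48.3 / 0.402 = 1.2 × 10² ng/mL.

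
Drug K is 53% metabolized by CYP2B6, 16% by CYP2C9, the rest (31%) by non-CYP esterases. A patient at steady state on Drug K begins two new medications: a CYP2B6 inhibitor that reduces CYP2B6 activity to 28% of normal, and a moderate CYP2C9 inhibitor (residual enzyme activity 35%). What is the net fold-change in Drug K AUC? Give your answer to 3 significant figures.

1.94

CYP2B6: 0.53 × 0.28 = 0.1484
CYP2C9: 0.16 × 0.35 = 0.056
Other: 0.31 (unchanged)
New clearance relative to baseline: 0.1484 + 0.056 + 0.31 = 0.5144.
Net AUC ratio = 1 / 0.5144 = 1.94.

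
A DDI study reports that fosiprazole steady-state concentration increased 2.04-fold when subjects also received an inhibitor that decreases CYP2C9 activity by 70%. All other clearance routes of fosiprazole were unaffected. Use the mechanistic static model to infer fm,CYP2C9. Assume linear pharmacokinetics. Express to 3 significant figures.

0.728

Let x = fm,CYP2C9. Because steady-state concentration ∝ 1/CL, relative clearance fell to 1/2.04 = 0.4902.
Setting x·0.3 + (1 − x) = 0.4902 and solving: x = (0.4902 − 1)/(0.3 − 1) = 0.728.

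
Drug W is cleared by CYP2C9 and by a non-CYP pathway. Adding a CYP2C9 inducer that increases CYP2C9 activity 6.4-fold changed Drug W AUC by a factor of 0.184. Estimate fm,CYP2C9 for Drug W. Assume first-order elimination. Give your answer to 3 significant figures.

0.821

Call the CYP2C9 fraction fm. After the interaction, CL_new/CL_old = fm × 6.4 + (1 − fm).
AUC ratio = 1 / (new CL fraction), so new CL fraction = 1 / 0.184 = 5.435.
fm × 6.4 + 1 − fm = 5.435  ⇒  fm × (6.4 − 1) = 4.435  ⇒  fm = 0.821.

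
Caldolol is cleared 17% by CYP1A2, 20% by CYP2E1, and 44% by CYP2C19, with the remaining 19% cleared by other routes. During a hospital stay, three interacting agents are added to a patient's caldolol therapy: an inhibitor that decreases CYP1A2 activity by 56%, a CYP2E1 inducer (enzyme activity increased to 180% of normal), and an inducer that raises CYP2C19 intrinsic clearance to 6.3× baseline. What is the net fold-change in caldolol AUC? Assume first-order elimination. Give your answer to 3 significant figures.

0.294

CYP1A2: 0.17 × 0.44 = 0.0748
CYP2E1: 0.2 × 1.8 = 0.36
CYP2C19: 0.44 × 6.3 = 2.772
Other: 0.19 (unchanged)
New clearance relative to baseline: 0.0748 + 0.36 + 2.772 + 0.19 = 3.3968.
AUC ∝ 1/CL: fold-change = 1 / 3.3968 = 0.294.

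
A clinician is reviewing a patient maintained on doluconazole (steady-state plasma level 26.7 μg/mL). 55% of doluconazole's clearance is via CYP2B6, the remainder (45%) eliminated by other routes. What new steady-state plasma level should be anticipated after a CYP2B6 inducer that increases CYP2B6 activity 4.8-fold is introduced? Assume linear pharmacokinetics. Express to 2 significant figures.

8.6 μg/mL

The CYP2B6 pathway (55% of clearance) rises to 4.8× activity: 0.55 × 4.8 = 2.64.
Non-CYP routes (45%) are unchanged.
New clearance relative to baseline: 2.64 + 0.45 = 3.09.
Steady-state plasma level ∝ 1/CL, so new value = 26.7 / 3.09 = 8.6 μg/mL.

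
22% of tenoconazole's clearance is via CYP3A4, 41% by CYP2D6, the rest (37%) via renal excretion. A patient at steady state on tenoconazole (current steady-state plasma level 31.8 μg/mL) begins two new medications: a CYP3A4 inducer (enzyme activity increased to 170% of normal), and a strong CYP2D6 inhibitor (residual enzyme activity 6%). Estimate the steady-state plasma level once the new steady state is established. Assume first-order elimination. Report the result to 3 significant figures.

41.4 μg/mL

The CYP3A4 pathway (22% of clearance) is boosted to 1.7× activity: 0.22 × 1.7 = 0.374.
The CYP2D6 pathway (41% of clearance) falls to 0.06× activity: 0.41 × 0.06 = 0.0246.
The remaining 37% of clearance is unaffected.
New clearance relative to baseline: 0.374 + 0.0246 + 0.37 = 0.7686.
Dividing the baseline by the relative clearance: 31.8 / 0.7686 = 41.4 μg/mL.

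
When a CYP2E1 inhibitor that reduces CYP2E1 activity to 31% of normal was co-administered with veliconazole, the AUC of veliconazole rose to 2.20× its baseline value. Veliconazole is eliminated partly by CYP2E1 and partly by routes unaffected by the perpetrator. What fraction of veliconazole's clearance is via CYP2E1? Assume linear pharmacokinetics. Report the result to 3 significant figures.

Call the CYP2E1 fraction fm. After the interaction, CL_new/CL_old = fm × 0.31 + (1 − fm).
AUC ratio = 1 / (new CL fraction), so new CL fraction = 1 / 2.20 = 0.4545.
fm × 0.31 + 1 − fm = 0.4545  ⇒  fm × (0.31 − 1) = −0.5455  ⇒  fm = 0.791.

0.791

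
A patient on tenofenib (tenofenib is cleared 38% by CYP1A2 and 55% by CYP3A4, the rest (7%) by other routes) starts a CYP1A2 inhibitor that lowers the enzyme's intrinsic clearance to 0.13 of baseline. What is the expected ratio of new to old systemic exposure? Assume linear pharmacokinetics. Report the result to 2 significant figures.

1.5

CYP1A2: 0.38 × 0.13 = 0.0494
CYP3A4: 0.55 (unchanged)
Other: 0.07 (unchanged)
CL_new/CL_old = 0.0494 + 0.55 + 0.07 = 0.6694.
Systemic exposure is inversely proportional to clearance, so the fold-change is 1 / 0.6694 = 1.5.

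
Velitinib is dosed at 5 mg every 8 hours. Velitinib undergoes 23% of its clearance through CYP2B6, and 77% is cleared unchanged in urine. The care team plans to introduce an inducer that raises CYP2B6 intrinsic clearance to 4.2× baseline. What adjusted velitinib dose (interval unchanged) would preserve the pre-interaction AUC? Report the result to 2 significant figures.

The CYP2B6 pathway (23% of clearance) rises to 4.2× activity: 0.23 × 4.2 = 0.966.
Non-CYP routes (77%) are unchanged.
New clearance relative to baseline: 0.966 + 0.77 = 1.736.
Css,avg = (dose rate)/CL, so holding Css fixed requires dose ∝ CL: 5 × 1.736 = 8.7 mg.

8.7 mg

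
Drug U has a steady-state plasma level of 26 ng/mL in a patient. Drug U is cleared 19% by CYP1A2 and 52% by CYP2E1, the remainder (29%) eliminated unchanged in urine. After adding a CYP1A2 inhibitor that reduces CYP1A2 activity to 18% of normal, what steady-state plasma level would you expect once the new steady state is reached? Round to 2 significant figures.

The CYP1A2 pathway (19% of clearance) is reduced to 0.18× activity: 0.19 × 0.18 = 0.0342.
CYP2E1 (52%) and the residual 29% are unaffected.
Relative clearance = 0.0342 + 0.52 + 0.29 = 0.8442.
With dosing unchanged, steady-state plasma level scales as 1/CL: 26 / 0.8442 = 31 ng/mL.

31 ng/mL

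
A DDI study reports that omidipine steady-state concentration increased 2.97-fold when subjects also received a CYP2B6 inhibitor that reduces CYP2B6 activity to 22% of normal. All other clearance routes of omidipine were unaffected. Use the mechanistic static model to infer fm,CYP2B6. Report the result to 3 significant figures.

0.850

CL'/CL = 1 / 2.97 = 0.3367
0.22·fm + (1 − fm) = 0.3367
fm = (0.3367 − 1) / (0.22 − 1) = 0.850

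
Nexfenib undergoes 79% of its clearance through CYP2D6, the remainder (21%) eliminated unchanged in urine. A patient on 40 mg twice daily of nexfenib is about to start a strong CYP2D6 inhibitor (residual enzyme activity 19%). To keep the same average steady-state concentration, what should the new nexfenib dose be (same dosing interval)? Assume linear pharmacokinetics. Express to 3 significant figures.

14.4 mg

CYP2D6: 0.79 × 0.19 = 0.1501
Other: 0.21 (unchanged)
New clearance relative to baseline: 0.1501 + 0.21 = 0.3601.
To maintain the same steady-state level, dose must scale with clearance: new dose = 40 × 0.3601 = 14.4 mg.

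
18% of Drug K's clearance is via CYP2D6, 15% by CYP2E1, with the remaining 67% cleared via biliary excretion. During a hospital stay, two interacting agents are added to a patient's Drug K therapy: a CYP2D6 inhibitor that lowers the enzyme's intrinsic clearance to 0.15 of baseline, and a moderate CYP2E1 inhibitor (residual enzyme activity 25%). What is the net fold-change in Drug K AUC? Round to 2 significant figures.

The CYP2D6 pathway (18% of clearance) is reduced to 0.15× activity: 0.18 × 0.15 = 0.027.
The CYP2E1 pathway (15% of clearance) drops to 0.25× activity: 0.15 × 0.25 = 0.0375.
Non-CYP routes (67%) are unchanged.
CL_new/CL_old = 0.027 + 0.0375 + 0.67 = 0.7345.
AUC ∝ 1/CL: fold-change = 1 / 0.7345 = 1.4.

1.4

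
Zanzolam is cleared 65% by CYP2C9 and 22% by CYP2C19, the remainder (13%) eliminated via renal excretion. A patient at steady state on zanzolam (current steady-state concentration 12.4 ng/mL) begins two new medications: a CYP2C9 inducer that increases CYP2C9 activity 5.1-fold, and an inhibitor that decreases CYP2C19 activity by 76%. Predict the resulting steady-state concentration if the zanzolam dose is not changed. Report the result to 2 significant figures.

3.5 ng/mL

CYP2C9: 0.65 × 5.1 = 3.315
CYP2C19: 0.22 × 0.24 = 0.0528
Other: 0.13 (unchanged)
Relative clearance = 3.315 + 0.0528 + 0.13 = 3.4978.
Dividing the baseline by the relative clearance: 12.4 / 3.4978 = 3.5 ng/mL.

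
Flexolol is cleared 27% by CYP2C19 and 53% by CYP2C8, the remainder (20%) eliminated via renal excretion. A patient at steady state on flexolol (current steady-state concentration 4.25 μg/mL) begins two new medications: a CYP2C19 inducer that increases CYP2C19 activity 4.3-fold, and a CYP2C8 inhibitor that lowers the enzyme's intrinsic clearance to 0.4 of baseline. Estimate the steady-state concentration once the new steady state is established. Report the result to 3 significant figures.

2.70 μg/mL

The CYP2C19 pathway (27% of clearance) is boosted to 4.3× activity: 0.27 × 4.3 = 1.161.
The CYP2C8 pathway (53% of clearance) falls to 0.4× activity: 0.53 × 0.4 = 0.212.
Non-CYP routes (20%) are unchanged.
Relative clearance = 1.161 + 0.212 + 0.2 = 1.573.
New steady-state concentration = 4.25 / 1.573 = 2.70 μg/mL (concentration scales inversely with clearance).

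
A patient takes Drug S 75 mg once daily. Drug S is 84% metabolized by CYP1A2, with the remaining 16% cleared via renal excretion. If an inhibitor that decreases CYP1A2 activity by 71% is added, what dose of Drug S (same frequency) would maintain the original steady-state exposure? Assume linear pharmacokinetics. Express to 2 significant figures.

30 mg

CYP1A2: 0.84 × 0.29 = 0.2436
Other: 0.16 (unchanged)
CL_new/CL_old = 0.2436 + 0.16 = 0.4036.
Exposure is unchanged when dose changes in proportion to clearance. New dose = 75 mg × 0.4036 = 30 mg.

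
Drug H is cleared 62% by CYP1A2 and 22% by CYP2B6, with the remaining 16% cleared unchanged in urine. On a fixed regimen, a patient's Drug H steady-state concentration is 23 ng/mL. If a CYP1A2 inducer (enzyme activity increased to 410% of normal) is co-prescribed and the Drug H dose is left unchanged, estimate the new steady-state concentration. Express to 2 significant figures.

The CYP1A2 pathway (62% of clearance) increases to 4.1× activity: 0.62 × 4.1 = 2.542.
CYP2B6 (22%) and the residual 16% are unaffected.
Relative clearance = 2.542 + 0.22 + 0.16 = 2.922.
Steady-state concentration ∝ 1/CL, so new value = 23 / 2.922 = 7.9 ng/mL.

7.9 ng/mL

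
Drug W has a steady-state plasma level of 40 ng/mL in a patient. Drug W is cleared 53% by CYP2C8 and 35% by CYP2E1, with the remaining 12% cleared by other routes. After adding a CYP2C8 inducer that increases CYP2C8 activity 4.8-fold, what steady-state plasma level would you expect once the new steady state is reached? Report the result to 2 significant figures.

13 ng/mL

The CYP2C8 pathway (53% of clearance) is boosted to 4.8× activity: 0.53 × 4.8 = 2.544.
CYP2E1 (35%) and the residual 12% are unaffected.
New clearance relative to baseline: 2.544 + 0.35 + 0.12 = 3.014.
New steady-state plasma level = baseline ÷ relative clearance = 40 / 3.014 = 13 ng/mL.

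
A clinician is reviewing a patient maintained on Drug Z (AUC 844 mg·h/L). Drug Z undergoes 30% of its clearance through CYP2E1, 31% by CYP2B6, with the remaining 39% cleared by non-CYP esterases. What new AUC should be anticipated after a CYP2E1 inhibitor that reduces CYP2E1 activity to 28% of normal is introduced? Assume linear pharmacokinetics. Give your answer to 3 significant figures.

1.08 × 10³ mg·h/L

CYP2E1: 0.3 × 0.28 = 0.084
CYP2B6: 0.31 (unchanged)
Other: 0.39 (unchanged)
CL_new/CL_old = 0.084 + 0.31 + 0.39 = 0.784.
AUC ∝ 1/CL, so new value = 844 / 0.784 = 1.08 × 10³ mg·h/L.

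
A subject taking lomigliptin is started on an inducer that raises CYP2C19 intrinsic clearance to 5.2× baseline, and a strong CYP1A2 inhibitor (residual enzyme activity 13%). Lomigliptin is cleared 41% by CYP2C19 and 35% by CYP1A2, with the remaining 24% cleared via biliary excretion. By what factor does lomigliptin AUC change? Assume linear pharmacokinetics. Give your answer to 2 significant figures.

The CYP2C19 pathway (41% of clearance) increases to 5.2× activity: 0.41 × 5.2 = 2.132.
The CYP1A2 pathway (35% of clearance) drops to 0.13× activity: 0.35 × 0.13 = 0.0455.
Non-CYP routes (24%) are unchanged.
Relative clearance = 2.132 + 0.0455 + 0.24 = 2.4175.
Because AUC varies inversely with clearance, the combined effect is 1 / 2.4175 = 0.41.

0.41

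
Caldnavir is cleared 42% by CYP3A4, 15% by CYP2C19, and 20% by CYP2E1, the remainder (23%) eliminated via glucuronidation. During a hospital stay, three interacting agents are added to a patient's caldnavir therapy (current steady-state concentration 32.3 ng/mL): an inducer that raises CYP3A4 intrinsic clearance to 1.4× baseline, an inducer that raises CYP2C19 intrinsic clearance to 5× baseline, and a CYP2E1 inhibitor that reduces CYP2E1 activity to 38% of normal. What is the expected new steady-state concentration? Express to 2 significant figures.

CYP3A4: 0.42 × 1.4 = 0.588
CYP2C19: 0.15 × 5 = 0.75
CYP2E1: 0.2 × 0.38 = 0.076
Other: 0.23 (unchanged)
Relative clearance = 0.588 + 0.75 + 0.076 + 0.23 = 1.644.
Dividing the baseline by the relative clearance: 32.3 / 1.644 = 20 ng/mL.

20 ng/mL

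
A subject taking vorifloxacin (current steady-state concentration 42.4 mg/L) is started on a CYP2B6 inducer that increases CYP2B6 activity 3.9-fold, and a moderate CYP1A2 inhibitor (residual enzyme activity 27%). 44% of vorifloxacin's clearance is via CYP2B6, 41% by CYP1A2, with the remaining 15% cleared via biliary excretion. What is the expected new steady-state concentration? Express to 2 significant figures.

The CYP2B6 pathway (44% of clearance) rises to 3.9× activity: 0.44 × 3.9 = 1.716.
The CYP1A2 pathway (41% of clearance) drops to 0.27× activity: 0.41 × 0.27 = 0.1107.
The remaining 15% of clearance is unaffected.
Relative clearance = 1.716 + 0.1107 + 0.15 = 1.9767.
Steady-state concentration ∝ 1/CL: new value = 42.4 / 1.9767 = 21 mg/L.

21 mg/L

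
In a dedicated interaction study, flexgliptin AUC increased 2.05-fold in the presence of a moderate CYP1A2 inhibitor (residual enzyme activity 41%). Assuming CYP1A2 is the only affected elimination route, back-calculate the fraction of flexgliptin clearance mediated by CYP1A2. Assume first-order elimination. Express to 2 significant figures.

CL'/CL = 1 / 2.05 = 0.4878
0.41·fm + (1 − fm) = 0.4878
fm = (0.4878 − 1) / (0.41 − 1) = 0.87

0.87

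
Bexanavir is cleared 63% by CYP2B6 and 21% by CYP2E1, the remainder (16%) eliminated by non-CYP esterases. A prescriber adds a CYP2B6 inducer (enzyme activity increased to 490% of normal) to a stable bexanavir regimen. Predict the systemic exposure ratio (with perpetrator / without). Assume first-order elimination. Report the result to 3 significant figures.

0.289

The CYP2B6 pathway (63% of clearance) rises to 4.9× activity: 0.63 × 4.9 = 3.087.
CYP2E1 (21%) and the residual 16% are unaffected.
CL_new/CL_old = 3.087 + 0.21 + 0.16 = 3.457.
Systemic exposure ratio = CL_old/CL_new = 1 / 3.457 = 0.289.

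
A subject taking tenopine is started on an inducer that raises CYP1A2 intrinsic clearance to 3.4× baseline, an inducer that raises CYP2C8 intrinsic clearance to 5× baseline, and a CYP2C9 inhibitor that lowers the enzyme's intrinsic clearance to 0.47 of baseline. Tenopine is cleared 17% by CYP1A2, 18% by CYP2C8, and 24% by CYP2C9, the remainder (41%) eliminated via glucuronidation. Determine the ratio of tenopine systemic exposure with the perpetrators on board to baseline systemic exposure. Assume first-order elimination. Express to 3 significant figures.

0.500

CYP1A2: 0.17 × 3.4 = 0.578
CYP2C8: 0.18 × 5 = 0.9
CYP2C9: 0.24 × 0.47 = 0.1128
Other: 0.41 (unchanged)
Relative clearance = 0.578 + 0.9 + 0.1128 + 0.41 = 2.0008.
Because systemic exposure varies inversely with clearance, the combined effect is 1 / 2.0008 = 0.500.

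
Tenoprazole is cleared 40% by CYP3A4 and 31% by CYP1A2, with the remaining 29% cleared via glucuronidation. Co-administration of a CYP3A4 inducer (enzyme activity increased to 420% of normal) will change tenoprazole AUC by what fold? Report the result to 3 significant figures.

0.439

CYP3A4: 0.4 × 4.2 = 1.68
CYP1A2: 0.31 (unchanged)
Other: 0.29 (unchanged)
New clearance relative to baseline: 1.68 + 0.31 + 0.29 = 2.28.
AUC is inversely proportional to clearance, so the fold-change is 1 / 2.28 = 0.439.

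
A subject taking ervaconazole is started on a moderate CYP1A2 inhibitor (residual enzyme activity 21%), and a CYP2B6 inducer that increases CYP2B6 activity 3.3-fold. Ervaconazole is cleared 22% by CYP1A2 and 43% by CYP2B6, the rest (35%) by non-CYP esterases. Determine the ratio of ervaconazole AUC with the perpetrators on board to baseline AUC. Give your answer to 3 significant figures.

CYP1A2: 0.22 × 0.21 = 0.0462
CYP2B6: 0.43 × 3.3 = 1.419
Other: 0.35 (unchanged)
Relative clearance = 0.0462 + 1.419 + 0.35 = 1.8152.
Because AUC varies inversely with clearance, the combined effect is 1 / 1.8152 = 0.551.

0.551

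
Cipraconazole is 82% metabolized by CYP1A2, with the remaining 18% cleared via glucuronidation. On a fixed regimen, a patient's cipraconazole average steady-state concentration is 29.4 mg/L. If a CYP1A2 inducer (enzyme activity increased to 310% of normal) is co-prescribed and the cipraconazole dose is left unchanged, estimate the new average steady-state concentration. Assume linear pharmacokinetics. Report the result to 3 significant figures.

10.8 mg/L

CYP1A2: 0.82 × 3.1 = 2.542
Other: 0.18 (unchanged)
Relative clearance = 2.542 + 0.18 = 2.722.
With dosing unchanged, average steady-state concentration scales as 1/CL: 29.4 / 2.722 = 10.8 mg/L.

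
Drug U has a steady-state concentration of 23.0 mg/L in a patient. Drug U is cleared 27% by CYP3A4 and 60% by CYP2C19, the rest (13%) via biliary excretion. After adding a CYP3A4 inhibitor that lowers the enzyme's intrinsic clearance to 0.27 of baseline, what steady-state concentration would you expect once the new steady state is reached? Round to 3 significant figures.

The CYP3A4 pathway (27% of clearance) falls to 0.27× activity: 0.27 × 0.27 = 0.0729.
CYP2C19 (60%) and the residual 13% are unaffected.
Relative clearance = 0.0729 + 0.6 + 0.13 = 0.8029.
With dosing unchanged, steady-state concentration scales as 1/CL: 23.0 / 0.8029 = 28.6 mg/L.

28.6 mg/L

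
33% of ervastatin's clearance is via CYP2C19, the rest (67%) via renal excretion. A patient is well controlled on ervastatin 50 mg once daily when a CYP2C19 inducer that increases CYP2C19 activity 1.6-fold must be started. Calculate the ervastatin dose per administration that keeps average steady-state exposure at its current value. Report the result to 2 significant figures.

60 mg

The CYP2C19 pathway (33% of clearance) is boosted to 1.6× activity: 0.33 × 1.6 = 0.528.
Non-CYP routes (67%) are unchanged.
New clearance relative to baseline: 0.528 + 0.67 = 1.198.
Css,avg = (dose rate)/CL, so holding Css fixed requires dose ∝ CL: 50 × 1.198 = 60 mg.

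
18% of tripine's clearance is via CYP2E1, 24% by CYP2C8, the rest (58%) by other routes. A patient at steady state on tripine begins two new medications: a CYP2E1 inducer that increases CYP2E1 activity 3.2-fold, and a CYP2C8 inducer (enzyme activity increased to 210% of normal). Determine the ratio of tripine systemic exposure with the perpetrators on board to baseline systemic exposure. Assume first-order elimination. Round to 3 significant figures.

0.602

CYP2E1: 0.18 × 3.2 = 0.576
CYP2C8: 0.24 × 2.1 = 0.504
Other: 0.58 (unchanged)
CL_new/CL_old = 0.576 + 0.504 + 0.58 = 1.66.
Because systemic exposure varies inversely with clearance, the combined effect is 1 / 1.66 = 0.602.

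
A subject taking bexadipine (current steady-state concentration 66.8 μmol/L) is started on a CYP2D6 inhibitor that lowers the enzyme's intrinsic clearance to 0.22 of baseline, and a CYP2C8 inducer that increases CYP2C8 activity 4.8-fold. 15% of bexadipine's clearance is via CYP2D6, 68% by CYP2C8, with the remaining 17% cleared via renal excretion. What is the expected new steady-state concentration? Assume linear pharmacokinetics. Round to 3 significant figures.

The CYP2D6 pathway (15% of clearance) drops to 0.22× activity: 0.15 × 0.22 = 0.033.
The CYP2C8 pathway (68% of clearance) rises to 4.8× activity: 0.68 × 4.8 = 3.264.
Non-CYP routes (17%) are unchanged.
Relative clearance = 0.033 + 3.264 + 0.17 = 3.467.
New steady-state concentration = 66.8 / 3.467 = 19.3 μmol/L (concentration scales inversely with clearance).

19.3 μmol/L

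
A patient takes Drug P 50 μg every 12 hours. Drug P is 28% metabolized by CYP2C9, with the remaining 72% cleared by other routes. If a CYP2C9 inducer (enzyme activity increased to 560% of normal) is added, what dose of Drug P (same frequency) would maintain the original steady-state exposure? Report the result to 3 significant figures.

The CYP2C9 pathway (28% of clearance) rises to 5.6× activity: 0.28 × 5.6 = 1.568.
Non-CYP routes (72%) are unchanged.
New clearance relative to baseline: 1.568 + 0.72 = 2.288.
Exposure is unchanged when dose changes in proportion to clearance. New dose = 50 μg × 2.288 = 114 μg.

114 μg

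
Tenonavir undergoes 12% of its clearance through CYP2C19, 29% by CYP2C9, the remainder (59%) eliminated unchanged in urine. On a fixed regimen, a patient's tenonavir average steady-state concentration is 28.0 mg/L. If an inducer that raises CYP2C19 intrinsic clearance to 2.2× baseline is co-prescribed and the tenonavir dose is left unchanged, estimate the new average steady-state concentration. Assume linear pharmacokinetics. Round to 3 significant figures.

24.5 mg/L

CYP2C19: 0.12 × 2.2 = 0.264
CYP2C9: 0.29 (unchanged)
Other: 0.59 (unchanged)
Relative clearance = 0.264 + 0.29 + 0.59 = 1.144.
With dosing unchanged, average steady-state concentration scales as 1/CL: 28.0 / 1.144 = 24.5 mg/L.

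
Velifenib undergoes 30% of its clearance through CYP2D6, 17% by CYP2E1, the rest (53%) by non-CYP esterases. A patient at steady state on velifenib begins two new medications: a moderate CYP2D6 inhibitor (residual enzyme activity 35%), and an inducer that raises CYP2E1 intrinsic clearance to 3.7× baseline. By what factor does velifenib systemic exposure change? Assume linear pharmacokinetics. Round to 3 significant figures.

The CYP2D6 pathway (30% of clearance) drops to 0.35× activity: 0.3 × 0.35 = 0.105.
The CYP2E1 pathway (17% of clearance) increases to 3.7× activity: 0.17 × 3.7 = 0.629.
Non-CYP routes (53%) are unchanged.
CL_new/CL_old = 0.105 + 0.629 + 0.53 = 1.264.
Because systemic exposure varies inversely with clearance, the combined effect is 1 / 1.264 = 0.791.

0.791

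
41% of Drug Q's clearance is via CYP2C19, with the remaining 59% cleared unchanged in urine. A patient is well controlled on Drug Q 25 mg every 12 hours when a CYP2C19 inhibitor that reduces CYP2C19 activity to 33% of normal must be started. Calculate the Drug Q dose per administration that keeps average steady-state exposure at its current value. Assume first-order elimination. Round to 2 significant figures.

18 mg

The CYP2C19 pathway (41% of clearance) falls to 0.33× activity: 0.41 × 0.33 = 0.1353.
Non-CYP routes (59%) are unchanged.
CL_new/CL_old = 0.1353 + 0.59 = 0.7253.
To maintain the same steady-state level, dose must scale with clearance: new dose = 25 × 0.7253 = 18 mg.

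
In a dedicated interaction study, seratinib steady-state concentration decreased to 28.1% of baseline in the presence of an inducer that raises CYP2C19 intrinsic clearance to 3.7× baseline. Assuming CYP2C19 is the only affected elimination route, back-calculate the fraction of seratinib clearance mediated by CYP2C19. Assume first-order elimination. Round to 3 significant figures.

Write x for the fraction cleared via CYP2C19. The observed steady-state concentration change means clearance rose to 1/0.281 = 3.559 of baseline.
Setting x·3.7 + (1 − x) = 3.559 and solving: x = (3.559 − 1)/(3.7 − 1) = 0.948.

0.948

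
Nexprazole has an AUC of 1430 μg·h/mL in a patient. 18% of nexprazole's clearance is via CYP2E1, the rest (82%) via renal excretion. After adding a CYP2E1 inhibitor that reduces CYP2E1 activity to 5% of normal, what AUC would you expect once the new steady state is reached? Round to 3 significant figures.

CYP2E1: 0.18 × 0.05 = 0.009
Other: 0.82 (unchanged)
Relative clearance = 0.009 + 0.82 = 0.829.
New AUC = baseline ÷ relative clearance = 1430 / 0.829 = 1.72 × 10³ μg·h/mL.

1.72 × 10³ μg·h/mL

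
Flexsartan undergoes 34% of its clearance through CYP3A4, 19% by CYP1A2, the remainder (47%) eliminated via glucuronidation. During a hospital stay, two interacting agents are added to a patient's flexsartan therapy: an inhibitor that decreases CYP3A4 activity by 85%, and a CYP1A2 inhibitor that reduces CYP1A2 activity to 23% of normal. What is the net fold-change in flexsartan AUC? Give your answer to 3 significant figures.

1.77

The CYP3A4 pathway (34% of clearance) is reduced to 0.15× activity: 0.34 × 0.15 = 0.051.
The CYP1A2 pathway (19% of clearance) drops to 0.23× activity: 0.19 × 0.23 = 0.0437.
The remaining 47% of clearance is unaffected.
New clearance relative to baseline: 0.051 + 0.0437 + 0.47 = 0.5647.
Net AUC ratio = 1 / 0.5647 = 1.77.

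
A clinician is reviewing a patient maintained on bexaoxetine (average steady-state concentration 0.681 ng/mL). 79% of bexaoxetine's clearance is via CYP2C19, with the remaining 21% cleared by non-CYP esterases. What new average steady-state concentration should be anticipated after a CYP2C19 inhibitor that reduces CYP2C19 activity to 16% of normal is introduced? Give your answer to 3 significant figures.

2.02 ng/mL

The CYP2C19 pathway (79% of clearance) is reduced to 0.16× activity: 0.79 × 0.16 = 0.1264.
Non-CYP routes (21%) are unchanged.
New clearance relative to baseline: 0.1264 + 0.21 = 0.3364.
With dosing unchanged, average steady-state concentration scales as 1/CL: 0.681 / 0.3364 = 2.02 ng/mL.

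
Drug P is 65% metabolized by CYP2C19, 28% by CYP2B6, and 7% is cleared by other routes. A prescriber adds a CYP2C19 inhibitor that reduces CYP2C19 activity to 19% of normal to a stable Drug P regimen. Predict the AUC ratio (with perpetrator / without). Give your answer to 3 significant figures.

2.11

The CYP2C19 pathway (65% of clearance) falls to 0.19× activity: 0.65 × 0.19 = 0.1235.
CYP2B6 (28%) and the residual 7% are unaffected.
Relative clearance = 0.1235 + 0.28 + 0.07 = 0.4735.
Since AUC ∝ 1/CL, the ratio is 1 / 0.4735 = 2.11.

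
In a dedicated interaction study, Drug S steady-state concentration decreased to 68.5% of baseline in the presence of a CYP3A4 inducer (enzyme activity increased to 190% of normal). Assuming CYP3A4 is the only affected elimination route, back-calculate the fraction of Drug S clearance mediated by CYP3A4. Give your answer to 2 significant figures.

0.51

CL'/CL = 1 / 0.685 = 1.46
1.9·fm + (1 − fm) = 1.46
fm = (1.46 − 1) / (1.9 − 1) = 0.51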